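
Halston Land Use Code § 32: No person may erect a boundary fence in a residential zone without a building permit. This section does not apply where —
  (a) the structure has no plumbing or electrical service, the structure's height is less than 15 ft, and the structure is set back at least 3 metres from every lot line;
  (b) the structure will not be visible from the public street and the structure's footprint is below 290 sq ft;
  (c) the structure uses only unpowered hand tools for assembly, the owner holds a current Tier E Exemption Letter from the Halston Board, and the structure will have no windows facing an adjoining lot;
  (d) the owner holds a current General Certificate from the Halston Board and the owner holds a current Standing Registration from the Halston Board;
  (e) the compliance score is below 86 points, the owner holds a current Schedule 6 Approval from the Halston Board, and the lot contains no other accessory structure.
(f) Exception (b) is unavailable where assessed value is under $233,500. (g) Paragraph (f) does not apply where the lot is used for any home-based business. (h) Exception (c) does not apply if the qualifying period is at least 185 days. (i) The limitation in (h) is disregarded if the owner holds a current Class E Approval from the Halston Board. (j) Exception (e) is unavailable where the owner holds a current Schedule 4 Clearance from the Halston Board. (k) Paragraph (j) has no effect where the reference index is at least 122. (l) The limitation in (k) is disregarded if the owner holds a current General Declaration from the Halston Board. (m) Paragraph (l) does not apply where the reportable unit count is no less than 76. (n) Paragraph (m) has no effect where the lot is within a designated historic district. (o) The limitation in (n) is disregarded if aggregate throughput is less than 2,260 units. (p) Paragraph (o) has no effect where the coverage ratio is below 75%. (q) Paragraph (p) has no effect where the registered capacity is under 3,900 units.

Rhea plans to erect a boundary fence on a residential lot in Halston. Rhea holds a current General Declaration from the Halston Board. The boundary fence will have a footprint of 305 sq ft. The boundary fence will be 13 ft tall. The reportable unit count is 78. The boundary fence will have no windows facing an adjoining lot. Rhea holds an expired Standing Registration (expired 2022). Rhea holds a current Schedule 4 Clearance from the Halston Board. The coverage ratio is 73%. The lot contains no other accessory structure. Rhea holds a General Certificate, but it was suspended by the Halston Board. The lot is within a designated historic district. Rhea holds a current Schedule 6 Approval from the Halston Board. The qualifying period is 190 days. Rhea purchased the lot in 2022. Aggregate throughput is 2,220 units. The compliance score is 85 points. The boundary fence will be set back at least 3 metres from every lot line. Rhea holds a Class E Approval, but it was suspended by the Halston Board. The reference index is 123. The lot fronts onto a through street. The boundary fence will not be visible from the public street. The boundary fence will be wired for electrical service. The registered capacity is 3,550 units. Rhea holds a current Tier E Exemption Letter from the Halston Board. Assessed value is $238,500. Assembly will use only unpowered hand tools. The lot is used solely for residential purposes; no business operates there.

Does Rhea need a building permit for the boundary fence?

Exception (a) fails — electrical service is planned.
Exception (b) fails — the structure's footprint is 305 sq ft, not below 290 sq ft.
Exception (c): assembly uses only hand tools; a current Tier E Exemption Letter is held; no windows face an adjoining lot — every condition holds. But: (h) operates against (c): the qualifying period is 190 days, meeting the 185 days threshold. (i), which would lift (h), is not engaged — the Class E Approval is not current. Exception (c) does not apply.
Exception (d) requires that the owner holds a current General Certificate from the Halston Board; but the General Certificate is not current, so (d) is unavailable.
Exception (e) is satisfied on its face — the compliance score is 85 points, below the 86 points limit; a current Schedule 6 Approval is held; the lot has no other accessory structure. Considering the limiting provisions: (j) operates (a current Schedule 4 Clearance is held), but is itself disapplied by (k): (k) is engaged — the reference index is 123, meeting the 122 threshold. (l) applies (a current General Declaration is held), but yields to (m): (m) is engaged — the reportable unit count is 78, meeting the 76 threshold. (n) is triggered (the lot is in a historic district), but is set aside by (o): (o) applies — aggregate throughput is 2,220 units, less than the 2,260 units limit. (p) applies (the coverage ratio is 73%, below the 75% limit), but yields to (q): (q) operates against (p): the registered capacity is 3,550 units, under the 3,900 units limit. (e) remains available.

No — exception (e) applies; Rhea does not need a building permit.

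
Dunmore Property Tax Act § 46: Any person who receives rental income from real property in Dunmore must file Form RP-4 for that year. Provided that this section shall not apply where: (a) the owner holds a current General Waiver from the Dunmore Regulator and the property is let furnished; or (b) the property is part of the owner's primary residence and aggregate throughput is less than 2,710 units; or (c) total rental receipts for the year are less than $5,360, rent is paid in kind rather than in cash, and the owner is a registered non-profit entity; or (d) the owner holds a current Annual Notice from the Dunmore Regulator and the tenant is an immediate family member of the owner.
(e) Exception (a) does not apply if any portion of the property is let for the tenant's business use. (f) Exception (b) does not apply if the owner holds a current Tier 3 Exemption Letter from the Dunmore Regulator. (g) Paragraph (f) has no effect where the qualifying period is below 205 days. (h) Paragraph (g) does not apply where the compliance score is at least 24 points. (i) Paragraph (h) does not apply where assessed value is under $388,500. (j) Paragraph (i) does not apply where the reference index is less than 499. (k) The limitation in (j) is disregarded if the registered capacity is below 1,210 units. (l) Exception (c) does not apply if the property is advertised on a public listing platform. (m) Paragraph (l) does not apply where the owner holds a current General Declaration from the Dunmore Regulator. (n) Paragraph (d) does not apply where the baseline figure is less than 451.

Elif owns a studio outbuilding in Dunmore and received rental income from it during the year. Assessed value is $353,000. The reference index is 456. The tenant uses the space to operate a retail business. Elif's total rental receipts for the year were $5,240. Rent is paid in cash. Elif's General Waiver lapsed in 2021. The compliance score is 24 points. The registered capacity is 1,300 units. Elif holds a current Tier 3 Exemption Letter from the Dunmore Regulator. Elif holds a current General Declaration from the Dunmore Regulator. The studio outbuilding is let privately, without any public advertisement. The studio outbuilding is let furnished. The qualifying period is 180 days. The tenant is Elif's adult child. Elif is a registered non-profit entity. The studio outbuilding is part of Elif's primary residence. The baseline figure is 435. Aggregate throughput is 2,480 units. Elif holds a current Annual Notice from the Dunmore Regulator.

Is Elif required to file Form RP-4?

Exception (a) fails — no current General Waiver is held.
Exception (b)'s conditions are all satisfied: the studio outbuilding is part of the primary residence; aggregate throughput is 2,480 units, less than the 2,710 units limit. But: (f) operates against (b): a current Tier 3 Exemption Letter is held. (g) would limit (f) — the qualifying period is 180 days, below the 205 days limit — but (h) sets (g) aside: (h) is engaged — the compliance score is 24 points, meeting the 24 points threshold. (i) is engaged (assessed value is $353,000, under the $388,500 limit), but is overridden by (j): (j) operates against (i): the reference index is 456, less than the 499 limit. (k) is not triggered (the registered capacity is 1,300 units, not below 1,210 units), so (j) stands. (b) is therefore removed.
Exception (c) does not apply: rent is paid in cash.
Exception (d): a current Annual Notice is held; the tenant is an immediate family member — every condition holds. But applying paragraph (n): (n) is engaged — the baseline figure is 435, less than the 451 limit. Exception (d) does not apply.
No exception applies. The general rule governs.

Yes — Elif must file Form RP-4.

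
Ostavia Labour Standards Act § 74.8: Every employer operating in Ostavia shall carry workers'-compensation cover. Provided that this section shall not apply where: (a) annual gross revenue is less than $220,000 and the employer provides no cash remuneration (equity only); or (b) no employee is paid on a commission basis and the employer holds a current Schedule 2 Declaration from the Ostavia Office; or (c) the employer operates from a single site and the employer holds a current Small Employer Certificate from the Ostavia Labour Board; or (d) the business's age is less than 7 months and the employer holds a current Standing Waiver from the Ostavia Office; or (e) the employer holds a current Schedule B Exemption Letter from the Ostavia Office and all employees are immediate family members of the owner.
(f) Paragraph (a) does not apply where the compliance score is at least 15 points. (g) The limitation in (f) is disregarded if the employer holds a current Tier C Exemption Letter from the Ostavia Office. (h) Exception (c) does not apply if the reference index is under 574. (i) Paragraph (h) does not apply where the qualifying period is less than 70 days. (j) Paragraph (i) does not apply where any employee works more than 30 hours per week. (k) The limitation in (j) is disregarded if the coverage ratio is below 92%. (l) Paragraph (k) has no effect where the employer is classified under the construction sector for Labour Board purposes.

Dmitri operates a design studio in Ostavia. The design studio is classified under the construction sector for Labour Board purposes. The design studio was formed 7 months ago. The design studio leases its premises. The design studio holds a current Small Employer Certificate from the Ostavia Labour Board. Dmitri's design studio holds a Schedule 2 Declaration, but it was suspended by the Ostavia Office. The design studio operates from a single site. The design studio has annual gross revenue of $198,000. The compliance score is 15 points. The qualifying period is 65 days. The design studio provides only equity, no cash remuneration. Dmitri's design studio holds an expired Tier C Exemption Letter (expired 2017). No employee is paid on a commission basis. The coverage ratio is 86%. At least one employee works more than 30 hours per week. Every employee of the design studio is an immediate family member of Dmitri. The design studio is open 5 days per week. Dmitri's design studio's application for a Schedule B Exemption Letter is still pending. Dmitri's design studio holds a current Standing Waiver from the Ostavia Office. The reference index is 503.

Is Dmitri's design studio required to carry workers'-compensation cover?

All of (a)'s requirements are met (annual gross revenue is $198,000, less than the $220,000 limit; remuneration is equity-only). But applying paragraphs (f)–(g): (f) applies — the compliance score is 15 points, meeting the 15 points threshold. (g) does not operate here (there is no Tier C Exemption Letter in force), so (f) stands. So (a) is unavailable.
Exception (b) fails — there is no Schedule 2 Declaration in force.
Exception (c): the employer operates from a single site; a current Small Employer Certificate is held — every condition holds. However, paragraphs (h)–(l) must be considered: (h) operates — the reference index is 503, under the 574 limit. (i) would limit (h) — the qualifying period is 65 days, less than the 70 days limit — but (j) sets (i) aside: (j) operates against (i): at least one employee exceeds 30 hours/week. (k) would limit (j) — the coverage ratio is 86%, below the 92% limit — but (l) sets (k) aside: (l) operates — the design studio is classified under the construction sector. So (c) is unavailable.
Exception (d) does not apply: the business's age is 7 months, not less than 7 months.
Exception (e) fails — there is no Schedule B Exemption Letter in force.
No exception applies. The general rule governs.

Yes — Dmitri's design studio must carry workers'-compensation cover.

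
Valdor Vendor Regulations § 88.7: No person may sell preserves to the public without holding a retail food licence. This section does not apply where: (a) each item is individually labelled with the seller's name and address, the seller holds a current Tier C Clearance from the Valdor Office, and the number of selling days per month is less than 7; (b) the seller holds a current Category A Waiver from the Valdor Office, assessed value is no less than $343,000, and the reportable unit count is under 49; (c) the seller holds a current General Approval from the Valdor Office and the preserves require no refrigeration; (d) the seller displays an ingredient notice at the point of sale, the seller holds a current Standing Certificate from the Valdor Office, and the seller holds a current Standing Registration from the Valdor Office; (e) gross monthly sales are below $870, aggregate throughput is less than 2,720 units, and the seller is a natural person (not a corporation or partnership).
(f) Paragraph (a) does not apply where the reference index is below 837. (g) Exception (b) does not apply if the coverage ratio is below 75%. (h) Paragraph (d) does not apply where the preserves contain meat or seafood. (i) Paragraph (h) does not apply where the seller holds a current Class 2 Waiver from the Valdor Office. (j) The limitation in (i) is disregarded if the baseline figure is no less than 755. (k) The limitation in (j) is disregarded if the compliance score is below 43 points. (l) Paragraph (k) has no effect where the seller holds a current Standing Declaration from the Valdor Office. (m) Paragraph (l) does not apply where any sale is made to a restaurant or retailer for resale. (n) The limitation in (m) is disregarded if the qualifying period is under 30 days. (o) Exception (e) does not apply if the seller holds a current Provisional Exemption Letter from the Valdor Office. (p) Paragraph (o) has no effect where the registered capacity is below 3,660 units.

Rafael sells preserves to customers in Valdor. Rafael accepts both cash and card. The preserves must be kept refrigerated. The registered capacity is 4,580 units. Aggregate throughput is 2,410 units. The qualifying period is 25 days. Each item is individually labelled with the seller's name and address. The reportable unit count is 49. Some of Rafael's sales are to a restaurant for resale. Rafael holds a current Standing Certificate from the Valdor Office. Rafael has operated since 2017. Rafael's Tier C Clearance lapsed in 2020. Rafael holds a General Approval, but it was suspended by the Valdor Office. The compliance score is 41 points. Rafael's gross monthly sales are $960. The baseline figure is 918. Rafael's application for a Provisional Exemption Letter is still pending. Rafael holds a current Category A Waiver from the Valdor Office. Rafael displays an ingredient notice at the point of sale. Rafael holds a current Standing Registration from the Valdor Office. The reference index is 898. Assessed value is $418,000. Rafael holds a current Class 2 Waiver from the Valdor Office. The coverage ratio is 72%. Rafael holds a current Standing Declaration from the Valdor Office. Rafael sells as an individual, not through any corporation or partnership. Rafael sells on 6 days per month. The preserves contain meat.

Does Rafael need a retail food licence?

Exception (a) does not apply: there is no Tier C Clearance in force.
Exception (b) requires that the reportable unit count is under 49; but the reportable unit count is 49, not under 49, so (b) is unavailable.
Exception (c) does not apply: the General Approval is not current.
Exception (d) is satisfied on its face — an ingredient notice is displayed; a current Standing Certificate is held; a current Standing Registration is held. However, paragraphs (h)–(n) must be considered: (h) operates against (d): the preserves contain meat. (i) is engaged (a current Class 2 Waiver is held), but is set aside by (j): (j) operates against (i): the baseline figure is 918, meeting the 755 threshold. (k) is engaged (the compliance score is 41 points, below the 43 points limit), but is overridden by (l): (l) operates against (k): a current Standing Declaration is held. (m) would limit (l) — some sales are to a restaurant for resale — but (n) sets (m) aside: (n) operates against (m): the qualifying period is 25 days, under the 30 days limit. (d) is therefore removed.
Exception (e) requires that gross monthly sales are below $870; but gross monthly sales are $960, not below $870, so (e) is unavailable.
Every exception is unavailable, so the rule governs.

Yes — Rafael must hold a retail food licence.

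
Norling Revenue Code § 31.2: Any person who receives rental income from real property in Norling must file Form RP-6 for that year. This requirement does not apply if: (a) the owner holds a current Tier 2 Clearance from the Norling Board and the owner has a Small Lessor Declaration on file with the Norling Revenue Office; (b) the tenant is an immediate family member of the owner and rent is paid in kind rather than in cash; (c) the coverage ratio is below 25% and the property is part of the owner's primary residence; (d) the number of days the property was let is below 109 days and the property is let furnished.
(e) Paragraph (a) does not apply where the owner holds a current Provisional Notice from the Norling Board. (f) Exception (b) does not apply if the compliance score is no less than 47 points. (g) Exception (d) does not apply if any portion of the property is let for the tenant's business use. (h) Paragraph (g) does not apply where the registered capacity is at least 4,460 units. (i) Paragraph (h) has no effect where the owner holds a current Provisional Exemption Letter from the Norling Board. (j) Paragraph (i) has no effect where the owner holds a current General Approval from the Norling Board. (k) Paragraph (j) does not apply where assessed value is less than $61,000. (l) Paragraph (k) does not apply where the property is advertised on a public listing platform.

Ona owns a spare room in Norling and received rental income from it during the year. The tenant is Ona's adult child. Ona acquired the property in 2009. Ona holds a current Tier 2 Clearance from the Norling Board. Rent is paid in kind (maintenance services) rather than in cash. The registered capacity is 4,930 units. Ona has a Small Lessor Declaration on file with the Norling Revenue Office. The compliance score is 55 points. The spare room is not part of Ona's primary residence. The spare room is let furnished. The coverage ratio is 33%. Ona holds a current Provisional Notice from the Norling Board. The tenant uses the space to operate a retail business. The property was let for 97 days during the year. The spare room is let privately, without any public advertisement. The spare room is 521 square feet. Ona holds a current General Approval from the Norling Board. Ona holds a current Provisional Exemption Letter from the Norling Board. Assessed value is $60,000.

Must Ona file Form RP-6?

Yes — Ona must file Form RP-6.

Exception (a) is satisfied on its face — a current Tier 2 Clearance is held; a Small Lessor Declaration is on file. Turning to paragraph (e): (e) operates against (a): a current Provisional Notice is held. (a) is therefore removed.
Exception (b): the tenant is an immediate family member; rent is paid in kind — every condition holds. But applying paragraph (f): (f) operates against (b): the compliance score is 55 points, meeting the 47 points threshold. Exception (b) does not apply.
Exception (c) requires that the coverage ratio is below 25%; but the coverage ratio is 33%, not below 25%, so (c) is unavailable.
Exception (d): the number of days the property was let is 97 days, below the 109 days limit; the property is let furnished — every condition holds. However, paragraphs (g)–(l) must be considered: (g) is engaged — the space is let for business use. (h) would limit (g) — the registered capacity is 4,930 units, meeting the 4,460 units threshold — but (i) sets (h) aside: (i) operates against (h): a current Provisional Exemption Letter is held. (j) applies (a current General Approval is held), but is displaced by (k): (k) operates against (j): assessed value is $60,000, less than the $61,000 limit. (l) is not engaged (the property is let privately without advertisement), so (k) stands. (d) is therefore removed.
No exception is made out. Ona falls within the general rule.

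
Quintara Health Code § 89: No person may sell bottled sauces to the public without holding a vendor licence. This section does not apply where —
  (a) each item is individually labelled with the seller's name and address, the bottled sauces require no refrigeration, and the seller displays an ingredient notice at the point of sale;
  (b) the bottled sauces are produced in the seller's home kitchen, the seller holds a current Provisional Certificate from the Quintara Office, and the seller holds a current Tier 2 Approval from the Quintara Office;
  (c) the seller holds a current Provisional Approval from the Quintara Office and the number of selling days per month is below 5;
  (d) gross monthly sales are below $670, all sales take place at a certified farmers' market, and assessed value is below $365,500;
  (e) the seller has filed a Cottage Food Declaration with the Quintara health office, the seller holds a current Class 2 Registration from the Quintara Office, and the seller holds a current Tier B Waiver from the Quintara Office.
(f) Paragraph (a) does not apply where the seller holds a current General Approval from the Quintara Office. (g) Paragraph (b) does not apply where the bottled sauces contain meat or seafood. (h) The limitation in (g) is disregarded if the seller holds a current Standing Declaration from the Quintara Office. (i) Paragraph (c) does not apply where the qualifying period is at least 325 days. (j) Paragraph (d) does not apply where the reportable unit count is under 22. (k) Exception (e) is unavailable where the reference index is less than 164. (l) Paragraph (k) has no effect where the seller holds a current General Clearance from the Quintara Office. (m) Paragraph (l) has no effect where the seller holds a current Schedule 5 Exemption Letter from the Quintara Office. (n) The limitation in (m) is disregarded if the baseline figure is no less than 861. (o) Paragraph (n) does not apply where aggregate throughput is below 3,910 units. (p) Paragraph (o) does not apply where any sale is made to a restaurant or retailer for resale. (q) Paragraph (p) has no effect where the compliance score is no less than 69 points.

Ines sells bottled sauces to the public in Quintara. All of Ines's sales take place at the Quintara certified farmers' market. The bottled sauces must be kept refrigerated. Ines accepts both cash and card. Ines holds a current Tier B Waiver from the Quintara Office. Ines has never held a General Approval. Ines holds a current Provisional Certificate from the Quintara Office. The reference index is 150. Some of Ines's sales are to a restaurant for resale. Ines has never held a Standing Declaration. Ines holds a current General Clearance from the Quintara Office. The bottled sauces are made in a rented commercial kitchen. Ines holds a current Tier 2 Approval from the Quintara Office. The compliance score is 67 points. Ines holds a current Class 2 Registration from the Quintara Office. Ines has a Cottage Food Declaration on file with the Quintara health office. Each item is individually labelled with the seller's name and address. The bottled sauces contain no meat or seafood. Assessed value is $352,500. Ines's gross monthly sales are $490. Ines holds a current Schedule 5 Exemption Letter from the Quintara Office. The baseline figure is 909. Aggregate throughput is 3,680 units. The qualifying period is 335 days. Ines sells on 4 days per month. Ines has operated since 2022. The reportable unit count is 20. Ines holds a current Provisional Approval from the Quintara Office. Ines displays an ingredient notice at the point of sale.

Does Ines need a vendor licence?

Exception (a) fails — the bottled sauces require refrigeration.
Exception (b) does not apply: the bottled sauces are made in a commercial kitchen, not a home kitchen.
Exception (c): a current Provisional Approval is held; the number of selling days per month is 4, below the 5 limit — every condition holds. However, paragraph (i) must be considered: (i) applies — the qualifying period is 335 days, meeting the 325 days threshold. So (c) is unavailable.
Exception (d)'s conditions are all satisfied: gross monthly sales are $490, below the $670 limit; all sales are at a certified farmers' market; assessed value is $352,500, below the $365,500 limit. But: (j) is triggered — the reportable unit count is 20, under the 22 limit. Exception (d) does not apply.
All of (e)'s requirements are met (a Cottage Food Declaration is on file; a current Class 2 Registration is held; a current Tier B Waiver is held). As to paragraphs (k)–(q): (k) would limit (e) — the reference index is 150, less than the 164 limit — but (l) sets (k) aside: (l) is engaged — a current General Clearance is held. (m) would limit (l) — a current Schedule 5 Exemption Letter is held — but (n) sets (m) aside: (n) is triggered — the baseline figure is 909, meeting the 861 threshold. (o) operates (aggregate throughput is 3,680 units, below the 3,910 units limit), but is itself disapplied by (p): (p) operates against (o): some sales are to a restaurant for resale. (q), which would lift (p), is not engaged — the compliance score is 67 points, short of 69 points. (e) remains available.

No — exception (e) applies; Ines is not required to hold a vendor licence.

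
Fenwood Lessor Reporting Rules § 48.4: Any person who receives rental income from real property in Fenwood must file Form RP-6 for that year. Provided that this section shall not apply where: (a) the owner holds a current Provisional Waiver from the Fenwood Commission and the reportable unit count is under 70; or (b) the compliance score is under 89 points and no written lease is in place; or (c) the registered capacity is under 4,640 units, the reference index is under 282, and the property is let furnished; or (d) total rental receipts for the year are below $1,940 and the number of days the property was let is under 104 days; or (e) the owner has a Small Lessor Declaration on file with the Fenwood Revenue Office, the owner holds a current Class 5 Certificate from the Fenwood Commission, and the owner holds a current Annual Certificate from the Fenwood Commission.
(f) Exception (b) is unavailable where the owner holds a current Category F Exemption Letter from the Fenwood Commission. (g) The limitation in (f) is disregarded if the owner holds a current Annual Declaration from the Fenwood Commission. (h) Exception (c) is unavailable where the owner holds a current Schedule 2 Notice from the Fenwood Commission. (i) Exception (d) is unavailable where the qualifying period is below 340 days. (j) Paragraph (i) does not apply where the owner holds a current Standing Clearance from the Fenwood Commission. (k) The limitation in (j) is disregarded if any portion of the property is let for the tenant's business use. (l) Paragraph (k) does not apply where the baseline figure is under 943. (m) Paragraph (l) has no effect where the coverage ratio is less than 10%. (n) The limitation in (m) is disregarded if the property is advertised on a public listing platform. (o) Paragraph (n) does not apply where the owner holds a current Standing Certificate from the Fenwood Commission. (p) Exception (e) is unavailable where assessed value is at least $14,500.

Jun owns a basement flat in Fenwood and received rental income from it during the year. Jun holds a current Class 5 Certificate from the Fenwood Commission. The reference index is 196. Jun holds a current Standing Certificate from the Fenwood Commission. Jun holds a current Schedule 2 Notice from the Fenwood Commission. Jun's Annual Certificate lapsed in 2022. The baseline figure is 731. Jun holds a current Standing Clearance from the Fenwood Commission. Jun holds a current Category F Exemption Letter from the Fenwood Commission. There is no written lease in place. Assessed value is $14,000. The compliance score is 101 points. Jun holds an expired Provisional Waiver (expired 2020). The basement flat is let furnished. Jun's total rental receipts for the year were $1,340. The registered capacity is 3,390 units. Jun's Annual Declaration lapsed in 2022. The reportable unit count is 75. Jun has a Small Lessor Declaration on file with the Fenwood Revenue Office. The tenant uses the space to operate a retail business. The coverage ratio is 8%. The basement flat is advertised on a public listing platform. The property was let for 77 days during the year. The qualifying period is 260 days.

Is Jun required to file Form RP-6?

Exception (a) does not apply: no current Provisional Waiver is held.
Exception (b) fails — the compliance score is 101 points, not under 89 points.
Exception (c): the registered capacity is 3,390 units, under the 4,640 units limit; the reference index is 196, under the 282 limit; the property is let furnished — every condition holds. Turning to paragraph (h): (h) operates against (c): a current Schedule 2 Notice is held. So (c) is unavailable.
Exception (d)'s conditions are all satisfied: total rental receipts for the year are $1,340, below the $1,940 limit; the number of days the property was let is 77 days, under the 104 days limit. But applying paragraphs (i)–(o): (i) operates against (d): the qualifying period is 260 days, below the 340 days limit. (j) is engaged (a current Standing Clearance is held), but is itself disapplied by (k): (k) operates against (j): the space is let for business use. (l) operates (the baseline figure is 731, under the 943 limit), but is overridden by (m): (m) is engaged — the coverage ratio is 8%, less than the 10% limit. (n) applies (the property is publicly advertised), but is displaced by (o): (o) operates — a current Standing Certificate is held. Exception (d) does not apply.
Exception (e) requires that the owner holds a current Annual Certificate from the Fenwood Commission; but there is no Annual Certificate in force, so (e) is unavailable.
Every exception is unavailable, so the rule governs.

Yes — Jun must file Form RP-6.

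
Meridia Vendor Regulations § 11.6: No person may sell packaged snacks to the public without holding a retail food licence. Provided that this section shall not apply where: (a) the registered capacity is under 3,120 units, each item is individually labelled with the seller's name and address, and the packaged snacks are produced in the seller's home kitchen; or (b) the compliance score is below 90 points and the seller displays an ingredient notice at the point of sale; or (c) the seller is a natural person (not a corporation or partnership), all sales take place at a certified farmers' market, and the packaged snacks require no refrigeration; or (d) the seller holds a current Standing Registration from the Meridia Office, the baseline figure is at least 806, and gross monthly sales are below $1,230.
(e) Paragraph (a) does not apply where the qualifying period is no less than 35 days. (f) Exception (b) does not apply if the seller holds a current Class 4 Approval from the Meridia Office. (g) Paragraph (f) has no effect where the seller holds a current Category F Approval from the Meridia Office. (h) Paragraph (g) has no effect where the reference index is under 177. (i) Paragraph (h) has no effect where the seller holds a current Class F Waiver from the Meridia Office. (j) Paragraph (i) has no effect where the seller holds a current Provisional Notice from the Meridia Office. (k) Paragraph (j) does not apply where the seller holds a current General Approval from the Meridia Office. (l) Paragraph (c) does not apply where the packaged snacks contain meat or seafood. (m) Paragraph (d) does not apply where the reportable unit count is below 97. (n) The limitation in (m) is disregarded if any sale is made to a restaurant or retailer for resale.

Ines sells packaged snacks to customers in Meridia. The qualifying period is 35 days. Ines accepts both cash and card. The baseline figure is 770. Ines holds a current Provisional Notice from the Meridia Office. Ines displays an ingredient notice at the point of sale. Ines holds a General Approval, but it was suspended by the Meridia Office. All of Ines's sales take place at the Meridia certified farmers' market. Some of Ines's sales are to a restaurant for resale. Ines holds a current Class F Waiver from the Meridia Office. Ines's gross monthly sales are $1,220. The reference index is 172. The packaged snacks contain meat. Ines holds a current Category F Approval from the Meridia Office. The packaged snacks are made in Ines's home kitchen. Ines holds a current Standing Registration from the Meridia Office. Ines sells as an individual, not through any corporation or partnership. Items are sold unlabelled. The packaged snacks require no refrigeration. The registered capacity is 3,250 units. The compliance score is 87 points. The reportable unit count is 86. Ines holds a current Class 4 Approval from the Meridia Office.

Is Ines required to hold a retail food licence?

Yes — Ines must hold a retail food licence.

Exception (a) does not apply: the registered capacity is 3,250 units, not under 3,120 units.
Exception (b): the compliance score is 87 points, below the 90 points limit; an ingredient notice is displayed — every condition holds. Turning to paragraphs (f)–(k): (f) operates against (b): a current Class 4 Approval is held. (g) would limit (f) — a current Category F Approval is held — but (h) sets (g) aside: (h) operates against (g): the reference index is 172, under the 177 limit. (i) would limit (h) — a current Class F Waiver is held — but (j) sets (i) aside: (j) operates against (i): a current Provisional Notice is held. (k), which would lift (j), does not operate here — no current General Approval is held. So (b) is unavailable.
Exception (c): the seller is a natural person; all sales are at a certified farmers' market; the packaged snacks are shelf-stable — every condition holds. However, paragraph (l) must be considered: (l) applies — the packaged snacks contain meat. So (c) is unavailable.
Exception (d) does not apply: the baseline figure is 770, short of 806.
No exception applies. The general rule governs.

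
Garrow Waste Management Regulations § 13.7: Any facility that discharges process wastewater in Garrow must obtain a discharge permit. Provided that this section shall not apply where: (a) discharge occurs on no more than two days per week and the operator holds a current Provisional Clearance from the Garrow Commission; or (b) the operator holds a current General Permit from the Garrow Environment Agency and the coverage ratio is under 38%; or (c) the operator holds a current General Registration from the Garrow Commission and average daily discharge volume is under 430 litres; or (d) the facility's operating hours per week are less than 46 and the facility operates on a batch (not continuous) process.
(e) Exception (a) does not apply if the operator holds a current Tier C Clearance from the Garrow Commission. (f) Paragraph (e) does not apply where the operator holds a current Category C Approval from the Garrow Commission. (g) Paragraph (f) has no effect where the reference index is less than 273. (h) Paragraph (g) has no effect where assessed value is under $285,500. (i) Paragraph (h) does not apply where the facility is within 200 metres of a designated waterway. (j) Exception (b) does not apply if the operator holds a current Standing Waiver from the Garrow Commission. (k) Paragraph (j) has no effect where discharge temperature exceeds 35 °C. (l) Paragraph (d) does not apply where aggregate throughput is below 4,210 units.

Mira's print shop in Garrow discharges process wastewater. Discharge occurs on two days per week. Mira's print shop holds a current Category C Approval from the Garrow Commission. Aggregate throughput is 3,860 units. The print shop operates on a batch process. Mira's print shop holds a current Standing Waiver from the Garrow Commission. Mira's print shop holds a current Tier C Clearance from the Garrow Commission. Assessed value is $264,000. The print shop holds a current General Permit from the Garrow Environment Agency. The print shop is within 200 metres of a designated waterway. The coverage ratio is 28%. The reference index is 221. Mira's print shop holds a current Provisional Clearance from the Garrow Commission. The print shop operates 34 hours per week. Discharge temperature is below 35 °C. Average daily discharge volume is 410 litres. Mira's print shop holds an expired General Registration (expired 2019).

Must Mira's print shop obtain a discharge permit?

Yes — Mira's print shop must obtain a discharge permit.

Exception (a)'s conditions are all satisfied: discharge occurs on no more than two days per week; a current Provisional Clearance is held. However, paragraphs (e)–(i) must be considered: (e) operates against (a): a current Tier C Clearance is held. (f) would limit (e) — a current Category C Approval is held — but (g) sets (f) aside: (g) operates against (f): the reference index is 221, less than the 273 limit. (h) is engaged (assessed value is $264,000, under the $285,500 limit), but is overridden by (i): (i) is triggered — the print shop is within 200 m of a designated waterway. So (a) is unavailable.
All of (b)'s requirements are met (a current General Permit is held; the coverage ratio is 28%, under the 38% limit). However, paragraphs (j)–(k) must be considered: (j) operates against (b): a current Standing Waiver is held. (k), which would lift (j), is inapplicable — discharge temperature is below 35 °C. So (b) is unavailable.
Exception (c) does not apply: no current General Registration is held.
All of (d)'s requirements are met (the facility's operating hours per week are 34, less than the 46 limit; the facility operates on a batch process). Turning to paragraph (l): (l) operates against (d): aggregate throughput is 3,860 units, below the 4,210 units limit. (d) is therefore removed.
No exception displaces § 13.7.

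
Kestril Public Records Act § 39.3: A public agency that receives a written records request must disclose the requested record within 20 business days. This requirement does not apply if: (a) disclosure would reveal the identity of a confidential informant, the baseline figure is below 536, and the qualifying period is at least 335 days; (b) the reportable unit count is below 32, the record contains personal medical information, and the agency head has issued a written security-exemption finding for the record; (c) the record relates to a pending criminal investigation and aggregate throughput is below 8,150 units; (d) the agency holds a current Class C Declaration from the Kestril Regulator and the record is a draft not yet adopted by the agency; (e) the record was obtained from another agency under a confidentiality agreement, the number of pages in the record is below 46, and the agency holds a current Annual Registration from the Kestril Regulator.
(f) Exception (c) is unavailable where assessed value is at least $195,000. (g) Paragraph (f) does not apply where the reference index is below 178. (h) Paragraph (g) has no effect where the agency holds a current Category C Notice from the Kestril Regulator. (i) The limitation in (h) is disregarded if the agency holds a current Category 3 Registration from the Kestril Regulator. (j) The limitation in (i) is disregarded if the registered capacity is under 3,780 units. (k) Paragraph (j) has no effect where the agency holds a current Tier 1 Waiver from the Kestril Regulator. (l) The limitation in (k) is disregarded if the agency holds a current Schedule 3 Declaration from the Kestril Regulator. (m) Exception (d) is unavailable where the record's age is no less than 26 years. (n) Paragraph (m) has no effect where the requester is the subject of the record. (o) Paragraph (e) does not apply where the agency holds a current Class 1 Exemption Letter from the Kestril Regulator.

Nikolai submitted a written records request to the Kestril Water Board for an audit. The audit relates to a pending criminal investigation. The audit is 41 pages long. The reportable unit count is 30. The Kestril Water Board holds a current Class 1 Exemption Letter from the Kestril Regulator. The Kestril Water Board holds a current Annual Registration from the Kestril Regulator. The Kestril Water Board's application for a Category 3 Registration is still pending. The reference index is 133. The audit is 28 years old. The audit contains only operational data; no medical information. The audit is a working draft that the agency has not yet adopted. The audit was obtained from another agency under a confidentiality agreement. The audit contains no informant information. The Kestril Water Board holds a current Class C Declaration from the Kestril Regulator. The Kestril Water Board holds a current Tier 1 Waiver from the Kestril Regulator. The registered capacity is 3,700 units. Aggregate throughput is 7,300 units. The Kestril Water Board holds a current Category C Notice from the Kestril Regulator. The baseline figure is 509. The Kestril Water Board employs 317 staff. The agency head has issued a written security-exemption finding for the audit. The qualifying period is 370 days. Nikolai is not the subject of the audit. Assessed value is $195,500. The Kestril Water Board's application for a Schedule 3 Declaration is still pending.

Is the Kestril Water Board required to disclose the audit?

Exception (a) requires that disclosure would reveal the identity of a confidential informant; but the audit contains no informant information, so (a) is unavailable.
Exception (b) fails — the audit contains only operational data.
Exception (c): the audit relates to a pending investigation; aggregate throughput is 7,300 units, below the 8,150 units limit — every condition holds. But: (f) is engaged — assessed value is $195,500, meeting the $195,000 threshold. (g) applies (the reference index is 133, below the 178 limit), but is displaced by (h): (h) is engaged — a current Category C Notice is held. (i) does not operate here (there is no Category 3 Registration in force), so (h) stands. Exception (c) does not apply.
All of (d)'s requirements are met (a current Class C Declaration is held; the audit is an unadopted draft). But: (m) operates against (d): the record's age is 28 years, meeting the 26 years threshold. (n) is inapplicable (Nikolai is not the subject of the audit), so (m) stands. So (d) is unavailable.
All of (e)'s requirements are met (the audit was obtained under a confidentiality agreement; the number of pages in the record is 41, below the 46 limit; a current Annual Registration is held). However, paragraph (o) must be considered: (o) operates against (e): a current Class 1 Exemption Letter is held. So (e) is unavailable.
No exception applies. The general rule governs.

Yes — the Kestril Water Board must disclose the audit.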